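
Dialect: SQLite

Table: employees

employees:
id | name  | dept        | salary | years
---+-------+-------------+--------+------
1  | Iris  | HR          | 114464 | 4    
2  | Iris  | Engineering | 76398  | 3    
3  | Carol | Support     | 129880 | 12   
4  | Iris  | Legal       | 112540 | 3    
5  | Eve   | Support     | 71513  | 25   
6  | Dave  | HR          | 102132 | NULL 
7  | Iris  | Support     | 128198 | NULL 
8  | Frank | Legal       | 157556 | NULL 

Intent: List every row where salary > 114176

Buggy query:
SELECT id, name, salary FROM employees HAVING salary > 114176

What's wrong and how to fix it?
Bug: This is a non-aggregate query (no GROUP BY, no aggregates), so in SQLite the HAVING clause is invalid here; a row-level condition belongs in WHERE

Fix: Replace HAVING with WHERE since the condition applies to individual rows

Corrected query:
SELECT id, name, salary FROM employees WHERE salary > 114176

Result:
id | name  | salary
---+-------+-------
1  | Iris  | 114464
3  | Carol | 129880
7  | Iris  | 128198
8  | Frank | 157556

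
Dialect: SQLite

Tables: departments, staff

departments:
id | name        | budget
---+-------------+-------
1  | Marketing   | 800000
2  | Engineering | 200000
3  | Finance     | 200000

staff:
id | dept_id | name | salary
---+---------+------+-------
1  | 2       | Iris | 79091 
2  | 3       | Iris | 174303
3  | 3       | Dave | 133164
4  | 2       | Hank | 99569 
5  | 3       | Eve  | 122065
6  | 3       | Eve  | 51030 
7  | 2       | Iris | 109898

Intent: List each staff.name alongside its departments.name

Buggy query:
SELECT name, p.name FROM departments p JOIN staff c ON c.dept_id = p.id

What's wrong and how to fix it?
Bug: Both tables have a 'name' column; the unqualified reference is ambiguous

Fix: Qualify the column with its table alias (c.name)

Corrected query:
SELECT c.name, p.name FROM departments p JOIN staff c ON c.dept_id = p.id

Result:
name | name       
-----+------------
Iris | Engineering
Iris | Finance    
Dave | Finance    
Hank | Engineering
Eve  | Finance    
Eve  | Finance    
Iris | Engineering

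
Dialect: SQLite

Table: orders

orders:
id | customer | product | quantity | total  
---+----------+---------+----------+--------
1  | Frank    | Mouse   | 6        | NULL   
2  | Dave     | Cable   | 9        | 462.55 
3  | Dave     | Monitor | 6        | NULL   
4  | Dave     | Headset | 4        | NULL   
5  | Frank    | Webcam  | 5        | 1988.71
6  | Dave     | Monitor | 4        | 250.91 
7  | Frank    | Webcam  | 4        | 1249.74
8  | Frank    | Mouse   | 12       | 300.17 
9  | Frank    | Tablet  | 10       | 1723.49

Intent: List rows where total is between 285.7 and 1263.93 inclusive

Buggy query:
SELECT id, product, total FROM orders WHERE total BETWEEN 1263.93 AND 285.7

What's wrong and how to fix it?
Bug: The bounds are reversed; BETWEEN a AND b requires a <= b to match anything

Fix: Write BETWEEN 285.7 AND 1263.93

Corrected query:
SELECT id, product, total FROM orders WHERE total BETWEEN 285.7 AND 1263.93

Result:
id | product | total  
---+---------+--------
2  | Cable   | 462.55 
7  | Webcam  | 1249.74
8  | Mouse   | 300.17 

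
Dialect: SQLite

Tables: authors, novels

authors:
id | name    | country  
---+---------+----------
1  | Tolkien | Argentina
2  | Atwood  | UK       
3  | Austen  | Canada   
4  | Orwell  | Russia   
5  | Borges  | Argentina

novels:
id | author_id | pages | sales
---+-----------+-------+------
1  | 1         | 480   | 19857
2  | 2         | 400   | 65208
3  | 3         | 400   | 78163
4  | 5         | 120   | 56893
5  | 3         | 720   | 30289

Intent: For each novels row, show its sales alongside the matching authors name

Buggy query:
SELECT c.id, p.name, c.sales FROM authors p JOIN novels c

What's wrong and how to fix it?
Bug: Missing join condition: each novels row is matched to all authors rows instead of just its own

Fix: Add ON c.author_id = p.id to the JOIN

Corrected query:
SELECT c.id, p.name, c.sales FROM authors p JOIN novels c ON c.author_id = p.id

Result:
id | name    | sales
---+---------+------
1  | Tolkien | 19857
2  | Atwood  | 65208
3  | Austen  | 78163
4  | Borges  | 56893
5  | Austen  | 30289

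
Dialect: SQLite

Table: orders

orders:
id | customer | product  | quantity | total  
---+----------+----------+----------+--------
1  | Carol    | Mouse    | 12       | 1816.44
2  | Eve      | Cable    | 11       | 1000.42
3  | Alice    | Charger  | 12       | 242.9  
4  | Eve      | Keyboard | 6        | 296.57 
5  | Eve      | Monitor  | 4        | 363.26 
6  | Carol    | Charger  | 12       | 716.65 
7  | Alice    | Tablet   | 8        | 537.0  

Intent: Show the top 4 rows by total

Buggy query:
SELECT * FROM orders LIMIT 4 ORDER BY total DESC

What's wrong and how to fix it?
Bug: LIMIT must come after ORDER BY

Fix: Sort with ORDER BY, then apply LIMIT

Corrected query:
SELECT * FROM orders ORDER BY total DESC LIMIT 4

Result:
id | customer | product | quantity | total  
---+----------+---------+----------+--------
1  | Carol    | Mouse   | 12       | 1816.44
2  | Eve      | Cable   | 11       | 1000.42
6  | Carol    | Charger | 12       | 716.65 
7  | Alice    | Tablet  | 8        | 537    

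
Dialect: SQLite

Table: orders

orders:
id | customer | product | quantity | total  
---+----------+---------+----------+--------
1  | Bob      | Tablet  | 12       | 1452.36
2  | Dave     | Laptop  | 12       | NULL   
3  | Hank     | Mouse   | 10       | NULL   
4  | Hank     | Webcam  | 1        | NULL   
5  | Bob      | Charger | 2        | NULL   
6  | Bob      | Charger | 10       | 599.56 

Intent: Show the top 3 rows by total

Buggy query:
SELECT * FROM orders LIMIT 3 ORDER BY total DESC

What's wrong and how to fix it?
Bug: LIMIT must come after ORDER BY

Fix: Swap the clauses: ORDER BY first, then LIMIT

Corrected query:
SELECT * FROM orders ORDER BY total DESC LIMIT 3

Result:
id | customer | product | quantity | total  
---+----------+---------+----------+--------
1  | Bob      | Tablet  | 12       | 1452.36
6  | Bob      | Charger | 10       | 599.56 
2  | Dave     | Laptop  | 12       | NULL   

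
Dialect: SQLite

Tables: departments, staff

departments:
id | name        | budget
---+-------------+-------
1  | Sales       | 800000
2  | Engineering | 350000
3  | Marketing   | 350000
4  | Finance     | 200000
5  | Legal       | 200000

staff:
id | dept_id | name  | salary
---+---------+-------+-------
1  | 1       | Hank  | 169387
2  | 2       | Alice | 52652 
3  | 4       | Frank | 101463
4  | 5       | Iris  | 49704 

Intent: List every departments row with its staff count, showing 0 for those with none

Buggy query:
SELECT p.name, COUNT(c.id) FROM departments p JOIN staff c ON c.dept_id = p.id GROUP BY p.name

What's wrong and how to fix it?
Bug: An inner join excludes parents with zero children

Fix: Switch to LEFT JOIN to retain unmatched parent rows

Corrected query:
SELECT p.name, COUNT(c.id) FROM departments p LEFT JOIN staff c ON c.dept_id = p.id GROUP BY p.name

Result:
name        | COUNT(c.id)
------------+------------
Engineering | 1          
Finance     | 1          
Legal       | 1          
Marketing   | 0          
Sales       | 1          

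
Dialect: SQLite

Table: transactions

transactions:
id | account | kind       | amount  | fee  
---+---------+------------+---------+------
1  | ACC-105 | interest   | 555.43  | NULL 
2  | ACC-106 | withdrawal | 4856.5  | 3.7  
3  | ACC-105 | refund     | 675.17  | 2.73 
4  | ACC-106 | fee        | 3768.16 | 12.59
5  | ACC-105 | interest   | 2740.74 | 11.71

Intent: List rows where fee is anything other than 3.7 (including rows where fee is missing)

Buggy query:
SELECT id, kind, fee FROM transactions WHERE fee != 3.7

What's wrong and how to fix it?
Bug: Inequality against NULL is unknown, not true; rows with NULL are dropped

Fix: Handle NULL separately with IS NULL alongside the inequality

Corrected query:
SELECT id, kind, fee FROM transactions WHERE fee != 3.7 OR fee IS NULL

Result:
id | kind     | fee  
---+----------+------
1  | interest | NULL 
3  | refund   | 2.73 
4  | fee      | 12.59
5  | interest | 11.71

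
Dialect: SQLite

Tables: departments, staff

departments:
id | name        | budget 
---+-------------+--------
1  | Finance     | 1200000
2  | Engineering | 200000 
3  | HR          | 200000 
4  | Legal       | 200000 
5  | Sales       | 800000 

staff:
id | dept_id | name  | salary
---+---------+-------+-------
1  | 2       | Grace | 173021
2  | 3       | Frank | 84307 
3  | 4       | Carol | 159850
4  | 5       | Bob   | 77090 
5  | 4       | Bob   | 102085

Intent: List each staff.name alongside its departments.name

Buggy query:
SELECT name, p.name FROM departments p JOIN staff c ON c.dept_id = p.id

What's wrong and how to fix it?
Bug: 'name' exists in both joined tables, so the database can't tell which one is meant

Fix: Qualify the column with its table alias (c.name)

Corrected query:
SELECT c.name, p.name FROM departments p JOIN staff c ON c.dept_id = p.id

Result:
name  | name       
------+------------
Grace | Engineering
Frank | HR         
Carol | Legal      
Bob   | Sales      
Bob   | Legal      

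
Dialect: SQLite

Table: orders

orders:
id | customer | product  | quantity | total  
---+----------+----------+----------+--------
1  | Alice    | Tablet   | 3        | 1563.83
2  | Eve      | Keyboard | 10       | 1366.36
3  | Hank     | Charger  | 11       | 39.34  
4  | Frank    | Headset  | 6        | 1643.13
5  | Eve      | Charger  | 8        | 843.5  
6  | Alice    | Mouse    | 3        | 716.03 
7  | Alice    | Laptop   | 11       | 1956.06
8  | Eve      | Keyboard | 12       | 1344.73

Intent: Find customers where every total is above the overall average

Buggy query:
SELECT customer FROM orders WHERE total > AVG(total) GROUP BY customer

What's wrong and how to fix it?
Bug: AVG() is an aggregate; it can't sit directly in WHERE

Fix: Use a subquery for AVG and a HAVING MIN(...) filter so the condition holds for every row in the group

Corrected query:
SELECT customer FROM orders GROUP BY customer HAVING MIN(total) > (SELECT AVG(total) FROM orders)

Result:
customer
--------
Frank   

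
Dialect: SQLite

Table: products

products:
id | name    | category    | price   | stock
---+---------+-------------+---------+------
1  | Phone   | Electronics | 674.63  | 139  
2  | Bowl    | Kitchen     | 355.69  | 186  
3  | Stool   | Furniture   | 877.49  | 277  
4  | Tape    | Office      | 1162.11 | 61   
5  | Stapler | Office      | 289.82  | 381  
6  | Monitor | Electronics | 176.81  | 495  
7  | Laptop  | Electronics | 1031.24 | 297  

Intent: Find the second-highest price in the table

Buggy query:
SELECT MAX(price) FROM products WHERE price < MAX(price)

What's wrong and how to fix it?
Bug: The inner MAX is an aggregate inside WHERE, which is not allowed

Fix: Put the inner MAX in a scalar subquery

Corrected query:
SELECT MAX(price) FROM products WHERE price < (SELECT MAX(price) FROM products)

Result:
MAX(price)
----------
1031.24   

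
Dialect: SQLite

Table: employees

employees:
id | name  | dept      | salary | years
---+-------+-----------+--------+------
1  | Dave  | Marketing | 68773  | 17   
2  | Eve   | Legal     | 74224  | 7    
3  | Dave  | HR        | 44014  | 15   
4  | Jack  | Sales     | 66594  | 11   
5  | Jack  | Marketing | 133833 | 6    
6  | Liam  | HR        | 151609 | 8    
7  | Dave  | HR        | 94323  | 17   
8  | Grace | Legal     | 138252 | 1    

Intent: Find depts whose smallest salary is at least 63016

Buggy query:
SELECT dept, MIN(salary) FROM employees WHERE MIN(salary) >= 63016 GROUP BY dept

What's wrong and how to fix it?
Bug: MIN() in WHERE is a misuse of aggregate

Fix: Replace WHERE with HAVING after the GROUP BY

Corrected query:
SELECT dept, MIN(salary) FROM employees GROUP BY dept HAVING MIN(salary) >= 63016

Result:
dept      | MIN(salary)
----------+------------
Legal     | 74224      
Marketing | 68773      
Sales     | 66594      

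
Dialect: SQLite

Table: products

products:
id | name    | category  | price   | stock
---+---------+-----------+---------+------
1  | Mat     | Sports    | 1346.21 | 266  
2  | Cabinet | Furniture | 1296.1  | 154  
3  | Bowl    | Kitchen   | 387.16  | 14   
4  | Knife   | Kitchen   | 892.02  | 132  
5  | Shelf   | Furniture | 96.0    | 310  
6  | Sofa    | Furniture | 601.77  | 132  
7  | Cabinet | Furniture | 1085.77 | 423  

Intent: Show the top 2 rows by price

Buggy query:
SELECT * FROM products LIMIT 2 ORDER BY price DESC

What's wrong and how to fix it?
Bug: LIMIT must come after ORDER BY

Fix: Swap the clauses: ORDER BY first, then LIMIT

Corrected query:
SELECT * FROM products ORDER BY price DESC LIMIT 2

Result:
id | name    | category  | price   | stock
---+---------+-----------+---------+------
1  | Mat     | Sports    | 1346.21 | 266  
2  | Cabinet | Furniture | 1296.1  | 154  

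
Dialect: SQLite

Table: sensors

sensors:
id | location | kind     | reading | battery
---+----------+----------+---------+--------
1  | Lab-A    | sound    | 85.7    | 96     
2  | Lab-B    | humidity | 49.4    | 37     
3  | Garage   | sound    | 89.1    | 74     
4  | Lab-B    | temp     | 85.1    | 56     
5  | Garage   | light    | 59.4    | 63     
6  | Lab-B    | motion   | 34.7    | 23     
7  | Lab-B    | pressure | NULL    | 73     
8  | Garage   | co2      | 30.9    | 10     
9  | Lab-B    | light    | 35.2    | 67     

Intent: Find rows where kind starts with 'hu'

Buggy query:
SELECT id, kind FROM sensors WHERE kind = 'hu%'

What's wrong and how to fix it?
Bug: Wildcards only work with LIKE; '=' treats '%' as a literal character

Fix: Use LIKE for wildcard pattern matching

Corrected query:
SELECT id, kind FROM sensors WHERE kind LIKE 'hu%'

Result:
id | kind    
---+---------
2  | humidity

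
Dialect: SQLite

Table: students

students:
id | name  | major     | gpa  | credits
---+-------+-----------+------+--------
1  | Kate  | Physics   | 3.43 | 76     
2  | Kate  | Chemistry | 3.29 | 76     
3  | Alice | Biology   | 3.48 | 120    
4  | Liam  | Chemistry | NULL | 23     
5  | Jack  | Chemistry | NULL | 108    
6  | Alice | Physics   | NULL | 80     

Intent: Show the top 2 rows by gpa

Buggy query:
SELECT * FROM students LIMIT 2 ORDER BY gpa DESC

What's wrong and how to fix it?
Bug: LIMIT must come after ORDER BY

Fix: Sort with ORDER BY, then apply LIMIT

Corrected query:
SELECT * FROM students ORDER BY gpa DESC LIMIT 2

Result:
id | name  | major   | gpa  | credits
---+-------+---------+------+--------
3  | Alice | Biology | 3.48 | 120    
1  | Kate  | Physics | 3.43 | 76     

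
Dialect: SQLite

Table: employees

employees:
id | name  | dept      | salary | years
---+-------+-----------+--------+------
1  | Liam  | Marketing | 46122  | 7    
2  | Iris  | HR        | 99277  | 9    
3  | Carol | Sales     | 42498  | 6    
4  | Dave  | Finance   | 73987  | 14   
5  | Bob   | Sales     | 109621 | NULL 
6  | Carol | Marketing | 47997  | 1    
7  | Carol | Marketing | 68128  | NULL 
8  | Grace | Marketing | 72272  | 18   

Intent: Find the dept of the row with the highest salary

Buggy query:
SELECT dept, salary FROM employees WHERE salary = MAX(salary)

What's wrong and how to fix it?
Bug: WHERE is evaluated per row; an aggregate over the whole table isn't defined there

Fix: Use a subquery: WHERE salary = (SELECT MAX(salary) FROM employees)

Corrected query:
SELECT dept, salary FROM employees WHERE salary = (SELECT MAX(salary) FROM employees)

Result:
dept  | salary
------+-------
Sales | 109621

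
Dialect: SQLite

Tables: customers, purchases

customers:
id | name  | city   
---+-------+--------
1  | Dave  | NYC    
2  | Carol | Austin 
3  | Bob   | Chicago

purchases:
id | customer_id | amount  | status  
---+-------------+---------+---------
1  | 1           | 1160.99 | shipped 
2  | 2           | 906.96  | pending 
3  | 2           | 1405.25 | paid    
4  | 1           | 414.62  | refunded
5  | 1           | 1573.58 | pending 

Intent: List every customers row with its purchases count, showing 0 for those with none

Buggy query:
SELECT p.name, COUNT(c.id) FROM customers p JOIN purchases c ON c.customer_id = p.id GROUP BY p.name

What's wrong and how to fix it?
Bug: An inner join excludes parents with zero children

Fix: Use LEFT JOIN so parents without children still appear (COUNT(c.id) gives 0)

Corrected query:
SELECT p.name, COUNT(c.id) FROM customers p LEFT JOIN purchases c ON c.customer_id = p.id GROUP BY p.name

Result:
name  | COUNT(c.id)
------+------------
Bob   | 0          
Carol | 2          
Dave  | 3          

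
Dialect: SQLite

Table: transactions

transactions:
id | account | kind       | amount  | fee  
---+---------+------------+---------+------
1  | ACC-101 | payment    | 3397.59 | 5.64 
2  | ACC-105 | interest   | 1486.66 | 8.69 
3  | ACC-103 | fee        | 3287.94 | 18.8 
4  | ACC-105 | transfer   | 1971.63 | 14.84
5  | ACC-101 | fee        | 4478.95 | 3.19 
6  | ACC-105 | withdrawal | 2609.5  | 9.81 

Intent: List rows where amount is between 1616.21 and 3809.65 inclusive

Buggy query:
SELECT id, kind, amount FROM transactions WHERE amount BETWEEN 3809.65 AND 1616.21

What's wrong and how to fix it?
Bug: BETWEEN expects the lower bound first; with 3809.65 AND 1616.21 the range is empty

Fix: Write BETWEEN 1616.21 AND 3809.65

Corrected query:
SELECT id, kind, amount FROM transactions WHERE amount BETWEEN 1616.21 AND 3809.65

Result:
id | kind       | amount 
---+------------+--------
1  | payment    | 3397.59
3  | fee        | 3287.94
4  | transfer   | 1971.63
6  | withdrawal | 2609.5 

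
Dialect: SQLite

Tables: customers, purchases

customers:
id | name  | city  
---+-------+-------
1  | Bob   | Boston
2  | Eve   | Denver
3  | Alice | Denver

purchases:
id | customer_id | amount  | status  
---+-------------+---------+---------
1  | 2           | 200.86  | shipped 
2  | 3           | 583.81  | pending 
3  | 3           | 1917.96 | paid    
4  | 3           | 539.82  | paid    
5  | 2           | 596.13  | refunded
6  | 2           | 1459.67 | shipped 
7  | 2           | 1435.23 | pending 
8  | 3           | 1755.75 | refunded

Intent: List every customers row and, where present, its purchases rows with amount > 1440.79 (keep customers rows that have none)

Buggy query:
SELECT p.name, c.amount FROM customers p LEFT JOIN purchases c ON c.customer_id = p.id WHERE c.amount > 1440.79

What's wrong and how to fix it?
Bug: Filtering c.amount in WHERE discards the NULL rows produced by LEFT JOIN, turning it into an inner join

Fix: Put 'c.amount > 1440.79' in the JOIN's ON clause instead of WHERE

Corrected query:
SELECT p.name, c.amount FROM customers p LEFT JOIN purchases c ON c.customer_id = p.id AND c.amount > 1440.79

Result:
name  | amount 
------+--------
Bob   | NULL   
Eve   | 1459.67
Alice | 1755.75
Alice | 1917.96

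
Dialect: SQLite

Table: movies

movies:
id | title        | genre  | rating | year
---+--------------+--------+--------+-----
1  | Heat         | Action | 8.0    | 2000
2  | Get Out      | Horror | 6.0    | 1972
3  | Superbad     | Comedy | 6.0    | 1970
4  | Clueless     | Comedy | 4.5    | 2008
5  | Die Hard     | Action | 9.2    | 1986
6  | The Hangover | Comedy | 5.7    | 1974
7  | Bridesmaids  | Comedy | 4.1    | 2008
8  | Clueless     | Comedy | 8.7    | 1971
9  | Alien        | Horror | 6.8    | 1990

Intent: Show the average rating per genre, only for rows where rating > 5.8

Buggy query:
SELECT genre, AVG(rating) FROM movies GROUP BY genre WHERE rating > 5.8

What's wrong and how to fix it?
Bug: Row-level WHERE must come before GROUP BY in the clause order

Fix: Place WHERE between FROM and GROUP BY

Corrected query:
SELECT genre, AVG(rating) FROM movies WHERE rating > 5.8 GROUP BY genre

Result:
genre  | AVG(rating)
-------+------------
Action | 8.6        
Comedy | 7.35       
Horror | 6.4        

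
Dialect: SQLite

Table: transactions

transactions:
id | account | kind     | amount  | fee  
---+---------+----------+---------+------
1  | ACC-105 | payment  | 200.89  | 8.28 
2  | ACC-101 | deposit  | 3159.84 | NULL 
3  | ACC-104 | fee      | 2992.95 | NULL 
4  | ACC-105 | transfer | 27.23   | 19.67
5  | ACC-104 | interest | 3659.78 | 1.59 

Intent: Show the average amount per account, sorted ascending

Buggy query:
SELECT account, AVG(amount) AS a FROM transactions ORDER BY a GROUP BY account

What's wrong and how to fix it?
Bug: GROUP BY must precede ORDER BY

Fix: Move ORDER BY to the end, after GROUP BY

Corrected query:
SELECT account, AVG(amount) AS a FROM transactions GROUP BY account ORDER BY a

Result:
account | a       
--------+---------
ACC-105 | 114.06  
ACC-101 | 3159.84 
ACC-104 | 3326.365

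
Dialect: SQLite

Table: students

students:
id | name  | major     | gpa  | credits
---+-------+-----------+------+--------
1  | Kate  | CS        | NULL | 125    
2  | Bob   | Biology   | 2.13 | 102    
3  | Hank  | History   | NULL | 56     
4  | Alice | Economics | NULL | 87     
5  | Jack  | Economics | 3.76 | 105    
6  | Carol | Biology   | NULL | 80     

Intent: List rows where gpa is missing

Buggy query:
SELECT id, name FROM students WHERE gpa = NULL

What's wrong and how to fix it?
Bug: '= NULL' is always unknown in SQL three-valued logic, so no rows match

Fix: Use IS NULL to test for NULL

Corrected query:
SELECT id, name FROM students WHERE gpa IS NULL

Result:
id | name 
---+------
1  | Kate 
3  | Hank 
4  | Alice
6  | Carol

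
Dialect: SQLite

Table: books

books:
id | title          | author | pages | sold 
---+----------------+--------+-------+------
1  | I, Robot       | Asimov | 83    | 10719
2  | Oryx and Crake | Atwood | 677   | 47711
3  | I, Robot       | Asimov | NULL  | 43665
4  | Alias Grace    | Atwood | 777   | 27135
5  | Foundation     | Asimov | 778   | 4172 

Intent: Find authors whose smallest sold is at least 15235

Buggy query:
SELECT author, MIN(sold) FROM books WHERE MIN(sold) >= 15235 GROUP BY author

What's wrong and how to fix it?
Bug: Aggregates like MIN are computed per group after WHERE runs

Fix: Use HAVING for the per-group MIN condition

Corrected query:
SELECT author, MIN(sold) FROM books GROUP BY author HAVING MIN(sold) >= 15235

Result:
author | MIN(sold)
-------+----------
Atwood | 27135    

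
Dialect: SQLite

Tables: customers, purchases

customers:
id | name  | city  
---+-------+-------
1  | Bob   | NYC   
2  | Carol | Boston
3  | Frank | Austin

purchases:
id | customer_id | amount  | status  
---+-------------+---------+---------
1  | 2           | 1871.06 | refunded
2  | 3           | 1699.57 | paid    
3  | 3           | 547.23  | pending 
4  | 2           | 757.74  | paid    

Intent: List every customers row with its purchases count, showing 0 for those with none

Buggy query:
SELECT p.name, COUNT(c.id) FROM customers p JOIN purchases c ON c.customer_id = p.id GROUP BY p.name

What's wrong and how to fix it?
Bug: INNER JOIN drops customers rows that have no matching purchases rows

Fix: Use LEFT JOIN so parents without children still appear (COUNT(c.id) gives 0)

Corrected query:
SELECT p.name, COUNT(c.id) FROM customers p LEFT JOIN purchases c ON c.customer_id = p.id GROUP BY p.name

Result:
name  | COUNT(c.id)
------+------------
Bob   | 0          
Carol | 2          
Frank | 2          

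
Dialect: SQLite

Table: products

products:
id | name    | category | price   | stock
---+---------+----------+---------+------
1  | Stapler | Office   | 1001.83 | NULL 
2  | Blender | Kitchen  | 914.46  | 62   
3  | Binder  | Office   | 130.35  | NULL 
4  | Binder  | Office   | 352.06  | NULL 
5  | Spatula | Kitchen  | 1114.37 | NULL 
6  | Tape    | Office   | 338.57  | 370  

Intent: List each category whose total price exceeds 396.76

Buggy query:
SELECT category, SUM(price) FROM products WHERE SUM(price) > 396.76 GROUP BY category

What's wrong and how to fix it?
Bug: SUM(price) is an aggregate, but WHERE filters rows before aggregation

Fix: Use HAVING (which filters groups after aggregation) instead of WHERE

Corrected query:
SELECT category, SUM(price) FROM products GROUP BY category HAVING SUM(price) > 396.76

Result:
category | SUM(price)
---------+-----------
Kitchen  | 2028.83   
Office   | 1822.81   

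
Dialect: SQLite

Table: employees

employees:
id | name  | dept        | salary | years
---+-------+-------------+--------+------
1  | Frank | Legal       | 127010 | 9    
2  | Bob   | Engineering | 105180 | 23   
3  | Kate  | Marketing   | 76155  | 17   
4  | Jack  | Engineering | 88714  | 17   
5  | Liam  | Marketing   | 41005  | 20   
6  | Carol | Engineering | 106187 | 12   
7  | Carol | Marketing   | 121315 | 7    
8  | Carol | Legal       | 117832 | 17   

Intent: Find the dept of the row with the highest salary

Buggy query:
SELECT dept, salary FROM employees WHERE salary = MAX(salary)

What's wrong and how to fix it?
Bug: MAX(salary) is an aggregate and cannot be used directly in WHERE

Fix: Wrap MAX in a scalar subquery so WHERE compares against a single value

Corrected query:
SELECT dept, salary FROM employees WHERE salary = (SELECT MAX(salary) FROM employees)

Result:
dept  | salary
------+-------
Legal | 127010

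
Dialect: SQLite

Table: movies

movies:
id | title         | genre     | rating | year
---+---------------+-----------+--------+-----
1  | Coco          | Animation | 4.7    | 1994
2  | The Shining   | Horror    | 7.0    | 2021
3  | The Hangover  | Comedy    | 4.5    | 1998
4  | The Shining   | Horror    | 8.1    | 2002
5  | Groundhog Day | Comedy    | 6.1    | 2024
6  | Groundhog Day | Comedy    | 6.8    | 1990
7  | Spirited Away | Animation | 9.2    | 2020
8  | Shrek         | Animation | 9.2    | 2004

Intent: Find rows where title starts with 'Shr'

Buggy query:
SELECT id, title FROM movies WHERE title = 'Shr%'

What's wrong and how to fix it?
Bug: Wildcards only work with LIKE; '=' treats '%' as a literal character

Fix: Use LIKE for wildcard pattern matching

Corrected query:
SELECT id, title FROM movies WHERE title LIKE 'Shr%'

Result:
id | title
---+------
8  | Shrek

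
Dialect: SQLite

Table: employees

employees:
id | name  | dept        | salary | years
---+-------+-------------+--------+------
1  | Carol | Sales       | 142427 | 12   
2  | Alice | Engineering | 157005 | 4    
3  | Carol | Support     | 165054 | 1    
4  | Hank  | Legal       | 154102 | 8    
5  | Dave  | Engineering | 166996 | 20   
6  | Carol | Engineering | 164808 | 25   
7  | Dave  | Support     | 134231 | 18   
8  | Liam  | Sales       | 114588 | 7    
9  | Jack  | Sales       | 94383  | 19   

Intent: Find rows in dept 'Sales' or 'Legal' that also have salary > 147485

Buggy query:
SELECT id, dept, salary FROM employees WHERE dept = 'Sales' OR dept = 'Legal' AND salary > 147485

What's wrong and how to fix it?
Bug: Without parentheses, AND is evaluated before OR, so the salary filter only applies to the 'Legal' branch

Fix: Add parentheses around the OR so the AND applies to both alternatives

Corrected query:
SELECT id, dept, salary FROM employees WHERE (dept = 'Sales' OR dept = 'Legal') AND salary > 147485

Result:
id | dept  | salary
---+-------+-------
4  | Legal | 154102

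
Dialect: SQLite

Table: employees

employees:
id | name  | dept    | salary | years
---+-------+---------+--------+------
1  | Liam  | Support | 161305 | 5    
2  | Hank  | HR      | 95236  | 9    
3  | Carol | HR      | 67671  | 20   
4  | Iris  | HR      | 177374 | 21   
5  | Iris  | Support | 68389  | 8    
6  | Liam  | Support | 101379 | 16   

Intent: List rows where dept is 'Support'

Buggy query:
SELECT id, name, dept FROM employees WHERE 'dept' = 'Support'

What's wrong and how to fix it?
Bug: 'dept' in single quotes is a string literal, not the column; the comparison is literal-vs-literal and never true

Fix: Reference the column as dept without single quotes

Corrected query:
SELECT id, name, dept FROM employees WHERE dept = 'Support'

Result:
id | name | dept   
---+------+--------
1  | Liam | Support
5  | Iris | Support
6  | Liam | Support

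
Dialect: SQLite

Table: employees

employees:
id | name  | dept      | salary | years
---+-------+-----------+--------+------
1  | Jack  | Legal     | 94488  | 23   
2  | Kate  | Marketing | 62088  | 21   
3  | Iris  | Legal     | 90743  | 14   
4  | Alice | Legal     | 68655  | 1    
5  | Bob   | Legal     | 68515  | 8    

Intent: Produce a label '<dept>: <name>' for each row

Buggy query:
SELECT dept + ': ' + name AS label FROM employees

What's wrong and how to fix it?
Bug: '+' is numeric addition; on text columns SQLite converts them to 0 instead of concatenating

Fix: Use the || operator for string concatenation

Corrected query:
SELECT dept || ': ' || name AS label FROM employees

Result:
label          
---------------
Legal: Jack    
Marketing: Kate
Legal: Iris    
Legal: Alice   
Legal: Bob     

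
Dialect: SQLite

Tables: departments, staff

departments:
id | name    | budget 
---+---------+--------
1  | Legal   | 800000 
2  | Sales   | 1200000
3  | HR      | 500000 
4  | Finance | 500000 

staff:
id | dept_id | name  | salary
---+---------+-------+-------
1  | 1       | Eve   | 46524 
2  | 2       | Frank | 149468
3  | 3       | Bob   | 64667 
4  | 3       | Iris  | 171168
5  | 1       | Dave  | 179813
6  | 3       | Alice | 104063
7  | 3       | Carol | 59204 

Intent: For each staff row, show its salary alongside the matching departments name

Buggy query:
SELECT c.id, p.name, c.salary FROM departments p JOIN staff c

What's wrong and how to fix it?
Bug: JOIN with no ON clause produces a cartesian product; every staff row pairs with every departments row

Fix: Add ON c.dept_id = p.id to the JOIN

Corrected query:
SELECT c.id, p.name, c.salary FROM departments p JOIN staff c ON c.dept_id = p.id

Result:
id | name  | salary
---+-------+-------
1  | Legal | 46524 
2  | Sales | 149468
3  | HR    | 64667 
4  | HR    | 171168
5  | Legal | 179813
6  | HR    | 104063
7  | HR    | 59204 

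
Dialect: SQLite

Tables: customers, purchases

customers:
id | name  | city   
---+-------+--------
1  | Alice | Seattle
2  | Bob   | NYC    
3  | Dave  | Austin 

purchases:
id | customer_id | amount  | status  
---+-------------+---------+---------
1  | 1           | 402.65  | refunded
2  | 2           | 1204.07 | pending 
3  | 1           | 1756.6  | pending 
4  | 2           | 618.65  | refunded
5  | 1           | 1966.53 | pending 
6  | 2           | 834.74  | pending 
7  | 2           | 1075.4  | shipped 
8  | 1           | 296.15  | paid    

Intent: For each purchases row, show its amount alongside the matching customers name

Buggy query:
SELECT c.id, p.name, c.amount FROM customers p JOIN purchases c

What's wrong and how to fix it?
Bug: JOIN with no ON clause produces a cartesian product; every purchases row pairs with every customers row

Fix: Add ON c.customer_id = p.id to the JOIN

Corrected query:
SELECT c.id, p.name, c.amount FROM customers p JOIN purchases c ON c.customer_id = p.id

Result:
id | name  | amount 
---+-------+--------
1  | Alice | 402.65 
2  | Bob   | 1204.07
3  | Alice | 1756.6 
4  | Bob   | 618.65 
5  | Alice | 1966.53
6  | Bob   | 834.74 
7  | Bob   | 1075.4 
8  | Alice | 296.15 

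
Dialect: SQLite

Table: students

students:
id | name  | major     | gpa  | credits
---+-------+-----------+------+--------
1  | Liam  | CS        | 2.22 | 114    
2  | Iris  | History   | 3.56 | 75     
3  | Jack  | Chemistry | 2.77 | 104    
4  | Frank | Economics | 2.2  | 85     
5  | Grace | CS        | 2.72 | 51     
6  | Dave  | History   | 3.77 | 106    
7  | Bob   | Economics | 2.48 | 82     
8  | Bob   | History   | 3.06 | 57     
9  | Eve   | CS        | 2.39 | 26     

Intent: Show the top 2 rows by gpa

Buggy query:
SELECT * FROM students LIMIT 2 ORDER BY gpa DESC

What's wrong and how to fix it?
Bug: ORDER BY cannot follow LIMIT; LIMIT is the final clause

Fix: Swap the clauses: ORDER BY first, then LIMIT

Corrected query:
SELECT * FROM students ORDER BY gpa DESC LIMIT 2

Result:
id | name | major   | gpa  | credits
---+------+---------+------+--------
6  | Dave | History | 3.77 | 106    
2  | Iris | History | 3.56 | 75     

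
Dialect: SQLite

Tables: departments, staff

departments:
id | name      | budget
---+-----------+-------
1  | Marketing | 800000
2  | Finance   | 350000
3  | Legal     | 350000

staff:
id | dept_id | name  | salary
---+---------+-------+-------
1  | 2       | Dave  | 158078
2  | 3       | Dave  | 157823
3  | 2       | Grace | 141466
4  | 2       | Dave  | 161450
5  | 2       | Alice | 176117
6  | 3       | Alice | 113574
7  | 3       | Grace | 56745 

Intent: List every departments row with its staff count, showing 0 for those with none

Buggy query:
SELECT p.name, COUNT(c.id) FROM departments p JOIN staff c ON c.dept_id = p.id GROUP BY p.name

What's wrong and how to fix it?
Bug: INNER JOIN drops departments rows that have no matching staff rows

Fix: Switch to LEFT JOIN to retain unmatched parent rows

Corrected query:
SELECT p.name, COUNT(c.id) FROM departments p LEFT JOIN staff c ON c.dept_id = p.id GROUP BY p.name

Result:
name      | COUNT(c.id)
----------+------------
Finance   | 4          
Legal     | 3          
Marketing | 0          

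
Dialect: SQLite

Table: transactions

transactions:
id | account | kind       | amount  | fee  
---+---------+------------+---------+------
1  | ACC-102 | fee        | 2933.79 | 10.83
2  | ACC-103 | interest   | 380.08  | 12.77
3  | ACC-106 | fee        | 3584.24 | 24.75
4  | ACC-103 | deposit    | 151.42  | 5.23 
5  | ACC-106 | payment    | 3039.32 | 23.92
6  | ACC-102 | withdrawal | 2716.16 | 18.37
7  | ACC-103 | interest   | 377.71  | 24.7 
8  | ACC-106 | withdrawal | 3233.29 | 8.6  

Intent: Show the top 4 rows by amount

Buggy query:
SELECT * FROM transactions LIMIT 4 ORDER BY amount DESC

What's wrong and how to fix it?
Bug: LIMIT must come after ORDER BY

Fix: Sort with ORDER BY, then apply LIMIT

Corrected query:
SELECT * FROM transactions ORDER BY amount DESC LIMIT 4

Result:
id | account | kind       | amount  | fee  
---+---------+------------+---------+------
3  | ACC-106 | fee        | 3584.24 | 24.75
8  | ACC-106 | withdrawal | 3233.29 | 8.6  
5  | ACC-106 | payment    | 3039.32 | 23.92
1  | ACC-102 | fee        | 2933.79 | 10.83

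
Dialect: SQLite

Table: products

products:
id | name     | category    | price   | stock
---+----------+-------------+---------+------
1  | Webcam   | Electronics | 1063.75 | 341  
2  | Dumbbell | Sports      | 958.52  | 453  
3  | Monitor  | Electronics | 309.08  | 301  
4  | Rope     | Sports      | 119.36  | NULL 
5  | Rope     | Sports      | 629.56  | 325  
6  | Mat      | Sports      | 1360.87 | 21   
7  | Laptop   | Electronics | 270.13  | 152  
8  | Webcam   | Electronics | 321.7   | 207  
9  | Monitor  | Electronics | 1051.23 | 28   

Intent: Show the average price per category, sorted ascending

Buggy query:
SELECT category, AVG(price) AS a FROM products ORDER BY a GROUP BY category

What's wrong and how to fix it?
Bug: GROUP BY must precede ORDER BY

Fix: Move ORDER BY to the end, after GROUP BY

Corrected query:
SELECT category, AVG(price) AS a FROM products GROUP BY category ORDER BY a

Result:
category    | a       
------------+---------
Electronics | 603.178 
Sports      | 767.0775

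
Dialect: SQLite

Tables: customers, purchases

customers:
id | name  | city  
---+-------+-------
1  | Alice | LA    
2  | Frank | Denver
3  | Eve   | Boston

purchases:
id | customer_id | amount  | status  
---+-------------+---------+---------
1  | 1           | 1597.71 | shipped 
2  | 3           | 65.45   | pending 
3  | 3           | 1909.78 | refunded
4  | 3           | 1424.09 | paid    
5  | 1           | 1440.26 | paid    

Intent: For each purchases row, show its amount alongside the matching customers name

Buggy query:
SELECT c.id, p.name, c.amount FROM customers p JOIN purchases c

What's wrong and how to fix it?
Bug: Missing join condition: each purchases row is matched to all customers rows instead of just its own

Fix: Specify the join condition linking the foreign key to the parent id

Corrected query:
SELECT c.id, p.name, c.amount FROM customers p JOIN purchases c ON c.customer_id = p.id

Result:
id | name  | amount 
---+-------+--------
1  | Alice | 1597.71
2  | Eve   | 65.45  
3  | Eve   | 1909.78
4  | Eve   | 1424.09
5  | Alice | 1440.26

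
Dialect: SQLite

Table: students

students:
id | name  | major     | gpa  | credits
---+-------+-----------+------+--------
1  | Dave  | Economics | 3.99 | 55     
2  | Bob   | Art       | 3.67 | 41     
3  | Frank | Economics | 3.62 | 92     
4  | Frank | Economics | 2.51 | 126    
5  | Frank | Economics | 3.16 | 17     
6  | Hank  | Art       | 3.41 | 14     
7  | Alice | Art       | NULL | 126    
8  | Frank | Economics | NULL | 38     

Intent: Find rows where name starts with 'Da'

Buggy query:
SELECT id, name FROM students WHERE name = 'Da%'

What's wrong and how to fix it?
Bug: '=' compares the literal string including the % character; pattern matching needs LIKE

Fix: Use LIKE for wildcard pattern matching

Corrected query:
SELECT id, name FROM students WHERE name LIKE 'Da%'

Result:
id | name
---+-----
1  | Dave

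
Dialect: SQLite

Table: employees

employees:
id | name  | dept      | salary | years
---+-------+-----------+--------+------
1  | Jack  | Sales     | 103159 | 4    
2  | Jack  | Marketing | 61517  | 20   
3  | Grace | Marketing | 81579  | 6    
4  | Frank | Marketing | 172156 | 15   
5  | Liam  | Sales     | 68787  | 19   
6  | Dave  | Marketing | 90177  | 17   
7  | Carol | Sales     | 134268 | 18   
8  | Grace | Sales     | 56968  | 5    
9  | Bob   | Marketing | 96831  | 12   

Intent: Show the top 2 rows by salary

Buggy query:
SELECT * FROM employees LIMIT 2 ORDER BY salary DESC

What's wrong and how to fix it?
Bug: LIMIT must come after ORDER BY

Fix: Sort with ORDER BY, then apply LIMIT

Corrected query:
SELECT * FROM employees ORDER BY salary DESC LIMIT 2

Result:
id | name  | dept      | salary | years
---+-------+-----------+--------+------
4  | Frank | Marketing | 172156 | 15   
7  | Carol | Sales     | 134268 | 18   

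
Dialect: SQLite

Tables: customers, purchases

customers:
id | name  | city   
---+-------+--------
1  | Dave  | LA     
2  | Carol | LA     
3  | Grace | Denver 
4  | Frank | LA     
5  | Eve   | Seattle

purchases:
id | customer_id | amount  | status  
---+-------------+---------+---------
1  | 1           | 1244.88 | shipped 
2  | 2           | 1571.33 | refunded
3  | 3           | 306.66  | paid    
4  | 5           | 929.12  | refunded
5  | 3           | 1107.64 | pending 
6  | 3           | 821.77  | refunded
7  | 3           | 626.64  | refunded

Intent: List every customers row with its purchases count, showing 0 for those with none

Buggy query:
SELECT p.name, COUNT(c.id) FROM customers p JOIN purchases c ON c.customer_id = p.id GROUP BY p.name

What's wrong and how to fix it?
Bug: INNER JOIN drops customers rows that have no matching purchases rows

Fix: Switch to LEFT JOIN to retain unmatched parent rows

Corrected query:
SELECT p.name, COUNT(c.id) FROM customers p LEFT JOIN purchases c ON c.customer_id = p.id GROUP BY p.name

Result:
name  | COUNT(c.id)
------+------------
Carol | 1          
Dave  | 1          
Eve   | 1          
Frank | 0          
Grace | 4          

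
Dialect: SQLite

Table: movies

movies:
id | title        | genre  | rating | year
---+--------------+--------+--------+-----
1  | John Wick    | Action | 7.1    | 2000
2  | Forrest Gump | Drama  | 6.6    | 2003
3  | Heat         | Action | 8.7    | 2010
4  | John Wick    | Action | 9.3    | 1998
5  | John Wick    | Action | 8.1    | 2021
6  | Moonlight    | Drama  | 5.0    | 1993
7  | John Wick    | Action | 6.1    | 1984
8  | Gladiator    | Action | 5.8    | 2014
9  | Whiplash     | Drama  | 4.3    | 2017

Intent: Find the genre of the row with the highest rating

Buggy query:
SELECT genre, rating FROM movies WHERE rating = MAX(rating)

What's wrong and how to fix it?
Bug: MAX(rating) is an aggregate and cannot be used directly in WHERE

Fix: Use a subquery: WHERE rating = (SELECT MAX(rating) FROM movies)

Corrected query:
SELECT genre, rating FROM movies WHERE rating = (SELECT MAX(rating) FROM movies)

Result:
genre  | rating
-------+-------
Action | 9.3   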